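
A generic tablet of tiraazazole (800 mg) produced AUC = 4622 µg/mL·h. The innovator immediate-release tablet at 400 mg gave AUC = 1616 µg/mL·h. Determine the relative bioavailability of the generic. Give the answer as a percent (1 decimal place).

F_rel = (AUC_test/D_test) / (AUC_ref/D_ref)
      = (4622/800) / (1616/400)
      = 5.7775 / 4.04 = 1.4301 = 143.01%

F_rel = 143.0%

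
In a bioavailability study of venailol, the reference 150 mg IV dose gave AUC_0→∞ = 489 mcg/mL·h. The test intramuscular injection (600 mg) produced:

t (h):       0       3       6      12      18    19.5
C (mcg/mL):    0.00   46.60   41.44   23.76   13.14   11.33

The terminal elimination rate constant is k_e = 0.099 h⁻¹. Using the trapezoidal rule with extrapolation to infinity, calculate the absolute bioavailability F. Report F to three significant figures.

F = 0.328

Trapezoidal AUC_0→19.5 (intramuscular injection):
  [0→3]: (0.00+46.60)/2 × 3 = 69.9
  [3→6]: (46.60+41.44)/2 × 3 = 132.06
  [6→12]: (41.44+23.76)/2 × 6 = 195.6
  [12→18]: (23.76+13.14)/2 × 6 = 110.7
  [18→19.5]: (13.14+11.33)/2 × 1.5 = 18.3525
  Sum = 526.6125 mcg/mL·h
Tail: C_last/k_e = 11.33/0.099 = 114.444
AUC_0→∞ (intramuscular injection) = 526.6125 + 114.444 = 641.0565 mcg/mL·h
F = (AUC_ev/D_ev)/(AUC_iv/D_iv) = (641.0565/600)/(489/150) = 1.0684275/3.26 = 0.3277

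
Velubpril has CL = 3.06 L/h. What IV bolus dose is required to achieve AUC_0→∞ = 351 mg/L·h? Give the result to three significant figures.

Dose_iv = CL × AUC_0→∞
     = 3.06 × 351 = 1074.06 mg

Dose = 1070 mg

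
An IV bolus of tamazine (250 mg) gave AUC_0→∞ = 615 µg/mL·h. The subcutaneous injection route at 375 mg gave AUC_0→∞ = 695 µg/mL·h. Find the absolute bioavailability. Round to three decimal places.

F = 0.753

F = (AUC_ev / D_ev) / (AUC_iv / D_iv)
  = (695/375) / (615/250)
  = 1.85333 / 2.46 = 0.7534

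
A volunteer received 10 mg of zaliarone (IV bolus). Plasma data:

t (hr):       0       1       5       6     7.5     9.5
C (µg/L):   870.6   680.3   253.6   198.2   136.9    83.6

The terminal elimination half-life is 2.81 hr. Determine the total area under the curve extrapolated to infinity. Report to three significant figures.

AUC = 3680 µg/L·hr

Trapezoidal AUC_0→9.5:
  [0→1]: (870.6+680.3)/2 × 1 = 775.45
  [1→5]: (680.3+253.6)/2 × 4 = 1867.8
  [5→6]: (253.6+198.2)/2 × 1 = 225.9
  [6→7.5]: (198.2+136.9)/2 × 1.5 = 251.325
  [7.5→9.5]: (136.9+83.6)/2 × 2 = 220.5
  Sum = 3340.975 µg/L·hr
k_e = ln2 / t½ = 0.693147 / 2.81 = 0.2467 hr^-1
Extrapolated tail: C_last / k_e = 83.6 / 0.2467 = 338.873
AUC_0→∞ = 3340.975 + 338.873 = 3679.848 µg/L·hr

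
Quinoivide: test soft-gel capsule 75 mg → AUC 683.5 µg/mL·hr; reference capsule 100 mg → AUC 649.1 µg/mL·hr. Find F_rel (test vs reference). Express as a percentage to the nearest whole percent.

F_rel = 140%

F_rel = (AUC_test/D_test) / (AUC_ref/D_ref)
      = (683.5/75) / (649.1/100)
      = 9.11333 / 6.491 = 1.4040 = 140.40%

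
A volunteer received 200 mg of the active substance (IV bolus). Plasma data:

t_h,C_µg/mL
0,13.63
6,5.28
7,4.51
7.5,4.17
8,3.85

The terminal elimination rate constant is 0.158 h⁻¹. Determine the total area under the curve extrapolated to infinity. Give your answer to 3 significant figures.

AUC = 90.2 µg/mL·h

Trapezoidal AUC_0→8:
  [0→6]: (13.63+5.28)/2 × 6 = 56.73
  [6→7]: (5.28+4.51)/2 × 1 = 4.895
  [7→7.5]: (4.51+4.17)/2 × 0.5 = 2.17
  [7.5→8]: (4.17+3.85)/2 × 0.5 = 2.005
  Sum = 65.8 µg/mL·h
Extrapolated tail: C_last / k_e = 3.85 / 0.158 = 24.367
AUC_0→∞ = 65.8 + 24.367 = 90.167 µg/mL·h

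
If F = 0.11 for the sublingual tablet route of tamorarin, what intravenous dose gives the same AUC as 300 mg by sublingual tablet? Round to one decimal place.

D_iv = 33.0 mg

Systemic exposure from an extravascular dose = F × D_ev, so the equivalent IV dose is F × D_ev.
D_iv = F × D_ev = 0.11 × 300 = 33 mg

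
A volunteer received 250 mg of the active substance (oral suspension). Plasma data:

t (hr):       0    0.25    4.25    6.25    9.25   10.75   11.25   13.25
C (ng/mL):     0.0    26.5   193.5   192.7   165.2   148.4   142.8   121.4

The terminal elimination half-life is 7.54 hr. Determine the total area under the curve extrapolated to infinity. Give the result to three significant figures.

Trapezoidal AUC_0→13.25:
  [0→0.25]: (0.0+26.5)/2 × 0.25 = 3.3125
  [0.25→4.25]: (26.5+193.5)/2 × 4 = 440.0
  [4.25→6.25]: (193.5+192.7)/2 × 2 = 386.2
  [6.25→9.25]: (192.7+165.2)/2 × 3 = 536.85
  [9.25→10.75]: (165.2+148.4)/2 × 1.5 = 235.2
  [10.75→11.25]: (148.4+142.8)/2 × 0.5 = 72.8
  [11.25→13.25]: (142.8+121.4)/2 × 2 = 264.2
  Sum = 1938.5625 ng/mL·hr
k_e = ln2 / t½ = 0.693147 / 7.54 = 0.0919 hr^-1
Extrapolated tail: C_last / k_e = 121.4 / 0.0919 = 1321.001
AUC_0→∞ = 1938.5625 + 1321.001 = 3259.5635 ng/mL·hr

AUC = 3260 ng/mL·hr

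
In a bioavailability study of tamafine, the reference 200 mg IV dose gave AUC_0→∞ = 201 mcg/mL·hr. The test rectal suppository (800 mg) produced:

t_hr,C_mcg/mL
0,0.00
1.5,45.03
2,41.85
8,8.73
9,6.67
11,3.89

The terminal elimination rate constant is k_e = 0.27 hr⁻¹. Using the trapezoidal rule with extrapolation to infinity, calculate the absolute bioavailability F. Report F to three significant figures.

F = 0.298

Trapezoidal AUC_0→11 (rectal suppository):
  [0→1.5]: (0.00+45.03)/2 × 1.5 = 33.7725
  [1.5→2]: (45.03+41.85)/2 × 0.5 = 21.72
  [2→8]: (41.85+8.73)/2 × 6 = 151.74
  [8→9]: (8.73+6.67)/2 × 1 = 7.7
  [9→11]: (6.67+3.89)/2 × 2 = 10.56
  Sum = 225.4925 mcg/mL·hr
Tail: C_last/k_e = 3.89/0.27 = 14.407
AUC_0→∞ (rectal suppository) = 225.4925 + 14.407 = 239.8995 mcg/mL·hr
F = (AUC_ev/D_ev)/(AUC_iv/D_iv) = (239.8995/800)/(201/200) = 0.299874/1.005 = 0.2984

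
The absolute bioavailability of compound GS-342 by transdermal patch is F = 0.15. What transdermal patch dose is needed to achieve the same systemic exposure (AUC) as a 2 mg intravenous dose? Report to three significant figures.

D_transdermal = 13.3 mg

For equal systemic exposure: F × D_ev = D_iv
D_ev = D_iv / F = 2 / 0.15 = 13.3333 mg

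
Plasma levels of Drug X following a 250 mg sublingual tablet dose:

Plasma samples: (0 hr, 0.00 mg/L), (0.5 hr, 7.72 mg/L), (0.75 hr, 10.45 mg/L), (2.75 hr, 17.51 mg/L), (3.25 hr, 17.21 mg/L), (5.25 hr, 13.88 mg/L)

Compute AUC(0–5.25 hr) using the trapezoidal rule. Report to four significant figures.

Trapezoidal AUC_0→5.25:
  [0→0.5]: (0.00+7.72)/2 × 0.5 = 1.93
  [0.5→0.75]: (7.72+10.45)/2 × 0.25 = 2.27125
  [0.75→2.75]: (10.45+17.51)/2 × 2 = 27.96
  [2.75→3.25]: (17.51+17.21)/2 × 0.5 = 8.68
  [3.25→5.25]: (17.21+13.88)/2 × 2 = 31.09
  Sum = 71.93125 mg/L·hr

AUC = 71.93 mg/L·hr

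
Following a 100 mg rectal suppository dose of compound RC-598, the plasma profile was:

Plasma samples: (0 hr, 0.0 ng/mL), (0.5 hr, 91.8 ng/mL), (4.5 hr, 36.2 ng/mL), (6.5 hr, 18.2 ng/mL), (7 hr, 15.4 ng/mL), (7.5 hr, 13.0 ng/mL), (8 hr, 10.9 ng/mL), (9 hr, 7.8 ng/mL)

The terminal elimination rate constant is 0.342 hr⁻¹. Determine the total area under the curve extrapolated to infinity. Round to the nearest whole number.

AUC = 387 ng/mL·hr

Trapezoidal AUC_0→9:
  [0→0.5]: (0.0+91.8)/2 × 0.5 = 22.95
  [0.5→4.5]: (91.8+36.2)/2 × 4 = 256.0
  [4.5→6.5]: (36.2+18.2)/2 × 2 = 54.4
  [6.5→7]: (18.2+15.4)/2 × 0.5 = 8.4
  [7→7.5]: (15.4+13.0)/2 × 0.5 = 7.1
  [7.5→8]: (13.0+10.9)/2 × 0.5 = 5.975
  [8→9]: (10.9+7.8)/2 × 1 = 9.35
  Sum = 364.175 ng/mL·hr
Extrapolated tail: C_last / k_e = 7.8 / 0.342 = 22.807
AUC_0→∞ = 364.175 + 22.807 = 386.982 ng/mL·hr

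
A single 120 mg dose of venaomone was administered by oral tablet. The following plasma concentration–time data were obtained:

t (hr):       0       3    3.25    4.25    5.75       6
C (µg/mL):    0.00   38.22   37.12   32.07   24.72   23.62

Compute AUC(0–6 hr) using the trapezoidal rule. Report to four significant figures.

AUC = 150.0 µg/mL·hr

Trapezoidal AUC_0→6:
  [0→3]: (0.00+38.22)/2 × 3 = 57.33
  [3→3.25]: (38.22+37.12)/2 × 0.25 = 9.4175
  [3.25→4.25]: (37.12+32.07)/2 × 1 = 34.595
  [4.25→5.75]: (32.07+24.72)/2 × 1.5 = 42.5925
  [5.75→6]: (24.72+23.62)/2 × 0.25 = 6.0425
  Sum = 149.9775 µg/mL·hr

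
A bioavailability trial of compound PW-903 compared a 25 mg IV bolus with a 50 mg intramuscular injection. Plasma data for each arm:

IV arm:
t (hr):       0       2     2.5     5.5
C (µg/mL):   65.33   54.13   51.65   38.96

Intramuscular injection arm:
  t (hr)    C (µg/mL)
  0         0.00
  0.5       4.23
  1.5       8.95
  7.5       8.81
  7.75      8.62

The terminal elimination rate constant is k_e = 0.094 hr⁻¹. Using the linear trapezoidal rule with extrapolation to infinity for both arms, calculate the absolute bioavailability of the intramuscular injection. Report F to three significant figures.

Trapezoidal AUC_0→5.5 (IV):
  [0→2]: (65.33+54.13)/2 × 2 = 119.46
  [2→2.5]: (54.13+51.65)/2 × 0.5 = 26.445
  [2.5→5.5]: (51.65+38.96)/2 × 3 = 135.915
  Sum = 281.82 µg/mL·hr
IV tail: 38.96/0.094 = 414.468; AUC_iv,0→∞ = 281.82 + 414.468 = 696.288 µg/mL·hr
Trapezoidal AUC_0→7.75 (intramuscular injection):
  [0→0.5]: (0.00+4.23)/2 × 0.5 = 1.0575
  [0.5→1.5]: (4.23+8.95)/2 × 1 = 6.59
  [1.5→7.5]: (8.95+8.81)/2 × 6 = 53.28
  [7.5→7.75]: (8.81+8.62)/2 × 0.25 = 2.17875
  Sum = 63.10625 µg/mL·hr
intramuscular injection tail: 8.62/0.094 = 91.702; AUC_ev,0→∞ = 63.10625 + 91.702 = 154.80825 µg/mL·hr
F = (AUC_ev/D_ev)/(AUC_iv/D_iv) = (154.80825/50)/(696.288/25) = 3.096165/27.85152 = 0.1112

F = 0.111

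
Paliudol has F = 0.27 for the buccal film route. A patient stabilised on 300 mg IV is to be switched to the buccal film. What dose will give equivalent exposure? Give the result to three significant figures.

For equal systemic exposure: F × D_ev = D_iv
D_ev = D_iv / F = 300 / 0.27 = 1111.11 mg

D_buccal = 1110 mg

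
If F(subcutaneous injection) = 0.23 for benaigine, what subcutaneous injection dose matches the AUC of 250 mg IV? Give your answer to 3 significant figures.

For equal systemic exposure: F × D_ev = D_iv
D_ev = D_iv / F = 250 / 0.23 = 1086.96 mg

D_subcutaneous = 1090 mg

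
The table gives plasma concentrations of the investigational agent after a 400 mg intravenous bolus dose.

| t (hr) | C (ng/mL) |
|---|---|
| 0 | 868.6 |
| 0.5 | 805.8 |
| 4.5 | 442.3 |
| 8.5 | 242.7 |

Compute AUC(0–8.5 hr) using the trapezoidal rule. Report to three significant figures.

Trapezoidal AUC_0→8.5:
  [0→0.5]: (868.6+805.8)/2 × 0.5 = 418.6
  [0.5→4.5]: (805.8+442.3)/2 × 4 = 2496.2
  [4.5→8.5]: (442.3+242.7)/2 × 4 = 1370.0
  Sum = 4284.8 ng/mL·hr

AUC = 4280 ng/mL·hr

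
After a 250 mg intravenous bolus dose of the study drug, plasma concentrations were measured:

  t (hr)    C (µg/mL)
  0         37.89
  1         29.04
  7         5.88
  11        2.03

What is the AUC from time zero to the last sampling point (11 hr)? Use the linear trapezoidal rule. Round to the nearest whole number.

AUC = 154 µg/mL·hr

Trapezoidal AUC_0→11:
  [0→1]: (37.89+29.04)/2 × 1 = 33.465
  [1→7]: (29.04+5.88)/2 × 6 = 104.76
  [7→11]: (5.88+2.03)/2 × 4 = 15.82
  Sum = 154.045 µg/mL·hr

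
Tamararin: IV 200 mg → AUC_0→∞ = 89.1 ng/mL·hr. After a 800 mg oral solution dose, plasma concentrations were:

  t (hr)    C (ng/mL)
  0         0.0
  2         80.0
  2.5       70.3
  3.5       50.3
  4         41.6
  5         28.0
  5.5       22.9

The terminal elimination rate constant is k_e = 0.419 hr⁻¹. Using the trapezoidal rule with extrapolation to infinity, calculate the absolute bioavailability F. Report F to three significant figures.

F = 0.850

Trapezoidal AUC_0→5.5 (oral solution):
  [0→2]: (0.0+80.0)/2 × 2 = 80.0
  [2→2.5]: (80.0+70.3)/2 × 0.5 = 37.575
  [2.5→3.5]: (70.3+50.3)/2 × 1 = 60.3
  [3.5→4]: (50.3+41.6)/2 × 0.5 = 22.975
  [4→5]: (41.6+28.0)/2 × 1 = 34.8
  [5→5.5]: (28.0+22.9)/2 × 0.5 = 12.725
  Sum = 248.375 ng/mL·hr
Tail: C_last/k_e = 22.9/0.419 = 54.654
AUC_0→∞ (oral solution) = 248.375 + 54.654 = 303.029 ng/mL·hr
F = (AUC_ev/D_ev)/(AUC_iv/D_iv) = (303.029/800)/(89.1/200) = 0.37878625/0.4455 = 0.8502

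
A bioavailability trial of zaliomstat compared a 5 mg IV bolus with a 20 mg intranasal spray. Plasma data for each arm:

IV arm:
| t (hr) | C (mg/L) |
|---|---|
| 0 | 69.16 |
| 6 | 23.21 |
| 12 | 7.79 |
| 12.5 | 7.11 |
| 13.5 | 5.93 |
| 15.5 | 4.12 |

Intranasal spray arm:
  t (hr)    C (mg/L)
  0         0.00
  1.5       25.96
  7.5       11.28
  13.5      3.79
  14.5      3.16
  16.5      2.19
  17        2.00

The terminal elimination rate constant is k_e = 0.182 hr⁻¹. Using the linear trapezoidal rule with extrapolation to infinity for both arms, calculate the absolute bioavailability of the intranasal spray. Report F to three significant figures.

F = 0.119

Trapezoidal AUC_0→15.5 (IV):
  [0→6]: (69.16+23.21)/2 × 6 = 277.11
  [6→12]: (23.21+7.79)/2 × 6 = 93.0
  [12→12.5]: (7.79+7.11)/2 × 0.5 = 3.725
  [12.5→13.5]: (7.11+5.93)/2 × 1 = 6.52
  [13.5→15.5]: (5.93+4.12)/2 × 2 = 10.05
  Sum = 390.405 mg/L·hr
IV tail: 4.12/0.182 = 22.637; AUC_iv,0→∞ = 390.405 + 22.637 = 413.042 mg/L·hr
Trapezoidal AUC_0→17 (intranasal spray):
  [0→1.5]: (0.00+25.96)/2 × 1.5 = 19.47
  [1.5→7.5]: (25.96+11.28)/2 × 6 = 111.72
  [7.5→13.5]: (11.28+3.79)/2 × 6 = 45.21
  [13.5→14.5]: (3.79+3.16)/2 × 1 = 3.475
  [14.5→16.5]: (3.16+2.19)/2 × 2 = 5.35
  [16.5→17]: (2.19+2.00)/2 × 0.5 = 1.0475
  Sum = 186.2725 mg/L·hr
intranasal spray tail: 2.00/0.182 = 10.989; AUC_ev,0→∞ = 186.2725 + 10.989 = 197.2615 mg/L·hr
F = (AUC_ev/D_ev)/(AUC_iv/D_iv) = (197.2615/20)/(413.042/5) = 9.863075/82.6084 = 0.1194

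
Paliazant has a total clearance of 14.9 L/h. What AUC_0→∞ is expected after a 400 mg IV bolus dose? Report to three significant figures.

AUC_0→∞ = Dose_iv / CL
        = 400 / 14.9 = 26.8456 mg/L·h

AUC = 26.8 mg/L·h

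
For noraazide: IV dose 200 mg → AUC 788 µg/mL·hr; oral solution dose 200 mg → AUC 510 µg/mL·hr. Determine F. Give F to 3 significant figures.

F = (AUC_ev / D_ev) / (AUC_iv / D_iv)
  = (510/200) / (788/200)
  = 2.55 / 3.94 = 0.6472

F = 0.647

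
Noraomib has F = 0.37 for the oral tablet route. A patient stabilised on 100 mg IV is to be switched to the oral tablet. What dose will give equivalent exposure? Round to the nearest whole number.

D_oral = 270 mg

For equal systemic exposure: F × D_ev = D_iv
D_ev = D_iv / F = 100 / 0.37 = 270.27 mg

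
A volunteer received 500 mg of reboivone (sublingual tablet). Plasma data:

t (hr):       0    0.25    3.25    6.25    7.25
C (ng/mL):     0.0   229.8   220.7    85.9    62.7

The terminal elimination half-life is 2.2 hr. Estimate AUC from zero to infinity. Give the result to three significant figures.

AUC = 1440 ng/mL·hr

Trapezoidal AUC_0→7.25:
  [0→0.25]: (0.0+229.8)/2 × 0.25 = 28.725
  [0.25→3.25]: (229.8+220.7)/2 × 3 = 675.75
  [3.25→6.25]: (220.7+85.9)/2 × 3 = 459.9
  [6.25→7.25]: (85.9+62.7)/2 × 1 = 74.3
  Sum = 1238.675 ng/mL·hr
k_e = ln2 / t½ = 0.693147 / 2.2 = 0.3151 hr^-1
Extrapolated tail: C_last / k_e = 62.7 / 0.3151 = 198.984
AUC_0→∞ = 1238.675 + 198.984 = 1437.659 ng/mL·hr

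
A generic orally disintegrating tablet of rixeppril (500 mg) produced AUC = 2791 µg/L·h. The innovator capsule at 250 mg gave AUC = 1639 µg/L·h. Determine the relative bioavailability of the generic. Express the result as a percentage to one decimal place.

F_rel = 85.1%

F_rel = (AUC_test/D_test) / (AUC_ref/D_ref)
      = (2791/500) / (1639/250)
      = 5.582 / 6.556 = 0.8514 = 85.14%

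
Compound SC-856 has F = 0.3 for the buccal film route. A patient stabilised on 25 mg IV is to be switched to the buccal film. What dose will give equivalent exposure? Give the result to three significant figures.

For equal systemic exposure: F × D_ev = D_iv
D_ev = D_iv / F = 25 / 0.3 = 83.3333 mg

D_buccal = 83.3 mg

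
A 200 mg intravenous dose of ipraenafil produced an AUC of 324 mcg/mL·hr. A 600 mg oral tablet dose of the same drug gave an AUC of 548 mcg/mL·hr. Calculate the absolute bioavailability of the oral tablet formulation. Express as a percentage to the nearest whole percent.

F = (AUC_ev / D_ev) / (AUC_iv / D_iv)
  = (548/600) / (324/200)
  = 0.913333 / 1.62 = 0.5638
  = 56.38%

F = 56%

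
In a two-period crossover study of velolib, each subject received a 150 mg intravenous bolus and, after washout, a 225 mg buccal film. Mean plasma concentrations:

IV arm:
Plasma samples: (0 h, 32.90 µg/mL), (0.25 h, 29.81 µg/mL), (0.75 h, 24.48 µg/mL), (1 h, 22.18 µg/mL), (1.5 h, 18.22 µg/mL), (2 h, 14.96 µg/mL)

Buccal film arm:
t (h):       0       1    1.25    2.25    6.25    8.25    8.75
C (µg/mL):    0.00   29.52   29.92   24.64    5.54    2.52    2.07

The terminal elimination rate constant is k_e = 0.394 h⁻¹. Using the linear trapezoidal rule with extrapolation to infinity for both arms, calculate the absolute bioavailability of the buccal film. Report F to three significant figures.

Trapezoidal AUC_0→2 (IV):
  [0→0.25]: (32.90+29.81)/2 × 0.25 = 7.83875
  [0.25→0.75]: (29.81+24.48)/2 × 0.5 = 13.5725
  [0.75→1]: (24.48+22.18)/2 × 0.25 = 5.8325
  [1→1.5]: (22.18+18.22)/2 × 0.5 = 10.1
  [1.5→2]: (18.22+14.96)/2 × 0.5 = 8.295
  Sum = 45.63875 µg/mL·h
IV tail: 14.96/0.394 = 37.970; AUC_iv,0→∞ = 45.63875 + 37.970 = 83.60875 µg/mL·h
Trapezoidal AUC_0→8.75 (buccal film):
  [0→1]: (0.00+29.52)/2 × 1 = 14.76
  [1→1.25]: (29.52+29.92)/2 × 0.25 = 7.43
  [1.25→2.25]: (29.92+24.64)/2 × 1 = 27.28
  [2.25→6.25]: (24.64+5.54)/2 × 4 = 60.36
  [6.25→8.25]: (5.54+2.52)/2 × 2 = 8.06
  [8.25→8.75]: (2.52+2.07)/2 × 0.5 = 1.1475
  Sum = 119.0375 µg/mL·h
buccal film tail: 2.07/0.394 = 5.254; AUC_ev,0→∞ = 119.0375 + 5.254 = 124.2915 µg/mL·h
F = (AUC_ev/D_ev)/(AUC_iv/D_iv) = (124.2915/225)/(83.60875/150) = 0.552407/0.557392 = 0.9911

F = 0.991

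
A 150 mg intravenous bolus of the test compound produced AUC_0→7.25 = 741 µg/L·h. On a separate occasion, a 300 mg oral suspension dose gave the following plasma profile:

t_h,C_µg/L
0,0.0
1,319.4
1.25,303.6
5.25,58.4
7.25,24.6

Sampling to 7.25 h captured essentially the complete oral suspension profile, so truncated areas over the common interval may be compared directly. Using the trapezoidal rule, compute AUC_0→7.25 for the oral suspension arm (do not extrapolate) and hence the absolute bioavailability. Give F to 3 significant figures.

Trapezoidal AUC_0→7.25 (oral suspension):
  [0→1]: (0.0+319.4)/2 × 1 = 159.7
  [1→1.25]: (319.4+303.6)/2 × 0.25 = 77.875
  [1.25→5.25]: (303.6+58.4)/2 × 4 = 724.0
  [5.25→7.25]: (58.4+24.6)/2 × 2 = 83.0
  Sum = 1044.575 µg/L·h
F = (AUC_ev/D_ev)/(AUC_iv/D_iv) = (1044.575/300)/(741/150) = 3.48192/4.94 = 0.7048

F = 0.705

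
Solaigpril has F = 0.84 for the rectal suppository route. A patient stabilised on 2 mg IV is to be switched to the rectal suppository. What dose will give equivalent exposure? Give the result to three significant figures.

For equal systemic exposure: F × D_ev = D_iv
D_ev = D_iv / F = 2 / 0.84 = 2.38095 mg

D_rectal = 2.38 mg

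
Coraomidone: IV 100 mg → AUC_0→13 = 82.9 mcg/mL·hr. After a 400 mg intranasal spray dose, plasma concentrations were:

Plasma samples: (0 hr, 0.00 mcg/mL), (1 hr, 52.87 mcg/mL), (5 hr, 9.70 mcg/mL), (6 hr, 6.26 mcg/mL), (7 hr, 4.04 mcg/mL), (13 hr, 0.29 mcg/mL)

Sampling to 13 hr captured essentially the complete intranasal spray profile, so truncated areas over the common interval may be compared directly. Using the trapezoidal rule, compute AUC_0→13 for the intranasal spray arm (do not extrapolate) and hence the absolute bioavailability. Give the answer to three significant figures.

Trapezoidal AUC_0→13 (intranasal spray):
  [0→1]: (0.00+52.87)/2 × 1 = 26.435
  [1→5]: (52.87+9.70)/2 × 4 = 125.14
  [5→6]: (9.70+6.26)/2 × 1 = 7.98
  [6→7]: (6.26+4.04)/2 × 1 = 5.15
  [7→13]: (4.04+0.29)/2 × 6 = 12.99
  Sum = 177.695 mcg/mL·hr
F = (AUC_ev/D_ev)/(AUC_iv/D_iv) = (177.695/400)/(82.9/100) = 0.4442375/0.829 = 0.5359

F = 0.536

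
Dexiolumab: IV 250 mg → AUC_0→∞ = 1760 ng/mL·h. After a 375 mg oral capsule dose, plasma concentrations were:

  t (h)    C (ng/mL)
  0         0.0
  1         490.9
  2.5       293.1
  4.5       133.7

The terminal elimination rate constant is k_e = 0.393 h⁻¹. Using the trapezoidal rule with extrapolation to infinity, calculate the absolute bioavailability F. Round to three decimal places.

Trapezoidal AUC_0→4.5 (oral capsule):
  [0→1]: (0.0+490.9)/2 × 1 = 245.45
  [1→2.5]: (490.9+293.1)/2 × 1.5 = 588.0
  [2.5→4.5]: (293.1+133.7)/2 × 2 = 426.8
  Sum = 1260.25 ng/mL·h
Tail: C_last/k_e = 133.7/0.393 = 340.204
AUC_0→∞ (oral capsule) = 1260.25 + 340.204 = 1600.454 ng/mL·h
F = (AUC_ev/D_ev)/(AUC_iv/D_iv) = (1600.454/375)/(1760/250) = 4.26788/7.04 = 0.6062

F = 0.606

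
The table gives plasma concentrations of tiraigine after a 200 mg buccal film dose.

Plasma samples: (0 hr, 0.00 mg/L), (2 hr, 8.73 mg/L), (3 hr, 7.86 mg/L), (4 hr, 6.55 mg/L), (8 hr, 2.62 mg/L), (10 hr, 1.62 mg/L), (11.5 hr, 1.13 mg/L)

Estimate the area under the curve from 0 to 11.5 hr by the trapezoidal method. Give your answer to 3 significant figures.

Trapezoidal AUC_0→11.5:
  [0→2]: (0.00+8.73)/2 × 2 = 8.73
  [2→3]: (8.73+7.86)/2 × 1 = 8.295
  [3→4]: (7.86+6.55)/2 × 1 = 7.205
  [4→8]: (6.55+2.62)/2 × 4 = 18.34
  [8→10]: (2.62+1.62)/2 × 2 = 4.24
  [10→11.5]: (1.62+1.13)/2 × 1.5 = 2.0625
  Sum = 48.8725 mg/L·hr

AUC = 48.9 mg/L·hr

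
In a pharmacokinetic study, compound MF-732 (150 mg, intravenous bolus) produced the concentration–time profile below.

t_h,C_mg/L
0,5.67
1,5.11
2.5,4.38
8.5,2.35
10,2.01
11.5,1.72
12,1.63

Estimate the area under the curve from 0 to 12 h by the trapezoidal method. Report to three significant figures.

AUC = 39.6 mg/L·h

Trapezoidal AUC_0→12:
  [0→1]: (5.67+5.11)/2 × 1 = 5.39
  [1→2.5]: (5.11+4.38)/2 × 1.5 = 7.1175
  [2.5→8.5]: (4.38+2.35)/2 × 6 = 20.19
  [8.5→10]: (2.35+2.01)/2 × 1.5 = 3.27
  [10→11.5]: (2.01+1.72)/2 × 1.5 = 2.7975
  [11.5→12]: (1.72+1.63)/2 × 0.5 = 0.8375
  Sum = 39.6025 mg/L·h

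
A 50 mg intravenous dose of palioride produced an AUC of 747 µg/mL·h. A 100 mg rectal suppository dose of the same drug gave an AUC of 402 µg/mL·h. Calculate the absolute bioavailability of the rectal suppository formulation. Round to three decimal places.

F = (AUC_ev / D_ev) / (AUC_iv / D_iv)
  = (402/100) / (747/50)
  = 4.02 / 14.94 = 0.2691

F = 0.269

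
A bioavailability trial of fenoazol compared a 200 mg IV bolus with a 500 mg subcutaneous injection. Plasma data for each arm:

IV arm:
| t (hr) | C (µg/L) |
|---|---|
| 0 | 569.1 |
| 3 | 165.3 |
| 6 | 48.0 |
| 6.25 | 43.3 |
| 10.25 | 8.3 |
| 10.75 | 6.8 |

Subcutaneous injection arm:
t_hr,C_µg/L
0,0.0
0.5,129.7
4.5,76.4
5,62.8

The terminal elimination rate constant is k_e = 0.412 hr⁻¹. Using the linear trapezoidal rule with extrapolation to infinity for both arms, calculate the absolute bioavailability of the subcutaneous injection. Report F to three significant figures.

F = 0.162

Trapezoidal AUC_0→10.75 (IV):
  [0→3]: (569.1+165.3)/2 × 3 = 1101.6
  [3→6]: (165.3+48.0)/2 × 3 = 319.95
  [6→6.25]: (48.0+43.3)/2 × 0.25 = 11.4125
  [6.25→10.25]: (43.3+8.3)/2 × 4 = 103.2
  [10.25→10.75]: (8.3+6.8)/2 × 0.5 = 3.775
  Sum = 1539.9375 µg/L·hr
IV tail: 6.8/0.412 = 16.505; AUC_iv,0→∞ = 1539.9375 + 16.505 = 1556.4425 µg/L·hr
Trapezoidal AUC_0→5 (subcutaneous injection):
  [0→0.5]: (0.0+129.7)/2 × 0.5 = 32.425
  [0.5→4.5]: (129.7+76.4)/2 × 4 = 412.2
  [4.5→5]: (76.4+62.8)/2 × 0.5 = 34.8
  Sum = 479.425 µg/L·hr
subcutaneous injection tail: 62.8/0.412 = 152.427; AUC_ev,0→∞ = 479.425 + 152.427 = 631.852 µg/L·hr
F = (AUC_ev/D_ev)/(AUC_iv/D_iv) = (631.852/500)/(1556.4425/200) = 1.263704/7.7822125 = 0.1624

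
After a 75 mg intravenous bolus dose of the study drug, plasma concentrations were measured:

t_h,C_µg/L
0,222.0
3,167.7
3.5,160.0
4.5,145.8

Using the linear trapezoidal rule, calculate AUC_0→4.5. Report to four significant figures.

Trapezoidal AUC_0→4.5:
  [0→3]: (222.0+167.7)/2 × 3 = 584.55
  [3→3.5]: (167.7+160.0)/2 × 0.5 = 81.925
  [3.5→4.5]: (160.0+145.8)/2 × 1 = 152.9
  Sum = 819.375 µg/L·h

AUC = 819.4 µg/L·h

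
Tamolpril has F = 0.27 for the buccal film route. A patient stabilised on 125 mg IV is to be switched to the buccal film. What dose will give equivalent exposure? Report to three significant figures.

For equal systemic exposure: F × D_ev = D_iv
D_ev = D_iv / F = 125 / 0.27 = 462.963 mg

D_buccal = 463 mg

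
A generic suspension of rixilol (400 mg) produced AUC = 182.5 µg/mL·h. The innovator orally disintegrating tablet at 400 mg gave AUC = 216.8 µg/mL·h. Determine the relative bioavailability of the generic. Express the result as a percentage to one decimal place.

F_rel = 84.2%

F_rel = (AUC_test/D_test) / (AUC_ref/D_ref)
      = (182.5/400) / (216.8/400)
      = 0.45625 / 0.542 = 0.8418 = 84.18%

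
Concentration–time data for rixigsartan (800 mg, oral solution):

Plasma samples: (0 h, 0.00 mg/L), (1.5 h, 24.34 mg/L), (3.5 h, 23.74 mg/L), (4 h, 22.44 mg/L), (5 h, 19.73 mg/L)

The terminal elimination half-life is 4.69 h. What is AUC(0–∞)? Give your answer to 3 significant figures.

AUC = 232 mg/L·h

Trapezoidal AUC_0→5:
  [0→1.5]: (0.00+24.34)/2 × 1.5 = 18.255
  [1.5→3.5]: (24.34+23.74)/2 × 2 = 48.08
  [3.5→4]: (23.74+22.44)/2 × 0.5 = 11.545
  [4→5]: (22.44+19.73)/2 × 1 = 21.085
  Sum = 98.965 mg/L·h
k_e = ln2 / t½ = 0.693147 / 4.69 = 0.1478 h^-1
Extrapolated tail: C_last / k_e = 19.73 / 0.1478 = 133.491
AUC_0→∞ = 98.965 + 133.491 = 232.456 mg/L·h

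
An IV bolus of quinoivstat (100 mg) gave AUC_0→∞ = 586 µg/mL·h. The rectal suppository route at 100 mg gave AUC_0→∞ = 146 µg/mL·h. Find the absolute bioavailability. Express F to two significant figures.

F = 0.25

F = (AUC_ev / D_ev) / (AUC_iv / D_iv)
  = (146/100) / (586/100)
  = 1.46 / 5.86 = 0.2491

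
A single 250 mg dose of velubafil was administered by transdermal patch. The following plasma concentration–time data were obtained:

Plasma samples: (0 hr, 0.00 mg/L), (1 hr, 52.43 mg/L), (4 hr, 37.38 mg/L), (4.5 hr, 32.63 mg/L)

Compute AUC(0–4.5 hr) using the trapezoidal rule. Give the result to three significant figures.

Trapezoidal AUC_0→4.5:
  [0→1]: (0.00+52.43)/2 × 1 = 26.215
  [1→4]: (52.43+37.38)/2 × 3 = 134.715
  [4→4.5]: (37.38+32.63)/2 × 0.5 = 17.5025
  Sum = 178.4325 mg/L·hr

AUC = 178 mg/L·hr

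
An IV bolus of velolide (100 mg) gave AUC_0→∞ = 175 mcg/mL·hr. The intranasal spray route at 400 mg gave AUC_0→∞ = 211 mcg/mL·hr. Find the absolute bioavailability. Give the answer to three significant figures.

F = (AUC_ev / D_ev) / (AUC_iv / D_iv)
  = (211/400) / (175/100)
  = 0.5275 / 1.75 = 0.3014

F = 0.301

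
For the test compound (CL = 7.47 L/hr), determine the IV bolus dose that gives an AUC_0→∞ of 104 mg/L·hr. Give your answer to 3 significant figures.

Dose = 777 mg

Dose_iv = CL × AUC_0→∞
     = 7.47 × 104 = 776.88 mg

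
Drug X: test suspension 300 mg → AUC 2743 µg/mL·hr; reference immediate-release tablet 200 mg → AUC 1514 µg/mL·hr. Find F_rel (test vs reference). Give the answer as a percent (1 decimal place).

F_rel = (AUC_test/D_test) / (AUC_ref/D_ref)
      = (2743/300) / (1514/200)
      = 9.14333 / 7.57 = 1.2078 = 120.78%

F_rel = 120.8%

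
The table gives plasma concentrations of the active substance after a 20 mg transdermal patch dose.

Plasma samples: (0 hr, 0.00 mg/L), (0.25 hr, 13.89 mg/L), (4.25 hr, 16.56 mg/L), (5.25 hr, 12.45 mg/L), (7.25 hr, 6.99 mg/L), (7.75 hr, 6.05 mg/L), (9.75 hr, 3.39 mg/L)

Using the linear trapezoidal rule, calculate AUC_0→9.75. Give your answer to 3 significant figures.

AUC = 109 mg/L·hr

Trapezoidal AUC_0→9.75:
  [0→0.25]: (0.00+13.89)/2 × 0.25 = 1.73625
  [0.25→4.25]: (13.89+16.56)/2 × 4 = 60.9
  [4.25→5.25]: (16.56+12.45)/2 × 1 = 14.505
  [5.25→7.25]: (12.45+6.99)/2 × 2 = 19.44
  [7.25→7.75]: (6.99+6.05)/2 × 0.5 = 3.26
  [7.75→9.75]: (6.05+3.39)/2 × 2 = 9.44
  Sum = 109.28125 mg/L·hr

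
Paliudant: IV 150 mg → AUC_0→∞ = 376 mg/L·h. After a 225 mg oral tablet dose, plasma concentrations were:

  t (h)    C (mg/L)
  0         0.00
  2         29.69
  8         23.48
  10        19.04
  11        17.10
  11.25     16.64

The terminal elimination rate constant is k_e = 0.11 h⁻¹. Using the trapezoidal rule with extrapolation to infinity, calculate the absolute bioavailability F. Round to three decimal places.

F = 0.719

Trapezoidal AUC_0→11.25 (oral tablet):
  [0→2]: (0.00+29.69)/2 × 2 = 29.69
  [2→8]: (29.69+23.48)/2 × 6 = 159.51
  [8→10]: (23.48+19.04)/2 × 2 = 42.52
  [10→11]: (19.04+17.10)/2 × 1 = 18.07
  [11→11.25]: (17.10+16.64)/2 × 0.25 = 4.2175
  Sum = 254.0075 mg/L·h
Tail: C_last/k_e = 16.64/0.11 = 151.273
AUC_0→∞ (oral tablet) = 254.0075 + 151.273 = 405.2805 mg/L·h
F = (AUC_ev/D_ev)/(AUC_iv/D_iv) = (405.2805/225)/(376/150) = 1.80125/2.50667 = 0.7186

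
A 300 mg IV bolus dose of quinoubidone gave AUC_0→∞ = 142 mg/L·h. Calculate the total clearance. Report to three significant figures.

CL = 2.11 L/h

CL = Dose_iv / AUC_0→∞
   = 300 / 142 = 2.11268 L/h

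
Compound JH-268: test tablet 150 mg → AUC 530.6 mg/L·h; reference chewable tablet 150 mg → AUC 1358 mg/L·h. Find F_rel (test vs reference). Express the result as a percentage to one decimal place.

F_rel = (AUC_test/D_test) / (AUC_ref/D_ref)
      = (530.6/150) / (1358/150)
      = 3.53733 / 9.05333 = 0.3907 = 39.07%

F_rel = 39.1%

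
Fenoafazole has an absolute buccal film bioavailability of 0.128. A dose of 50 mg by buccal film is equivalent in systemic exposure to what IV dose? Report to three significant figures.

D_iv = 6.40 mg

Systemic exposure from an extravascular dose = F × D_ev, so the equivalent IV dose is F × D_ev.
D_iv = F × D_ev = 0.128 × 50 = 6.4 mg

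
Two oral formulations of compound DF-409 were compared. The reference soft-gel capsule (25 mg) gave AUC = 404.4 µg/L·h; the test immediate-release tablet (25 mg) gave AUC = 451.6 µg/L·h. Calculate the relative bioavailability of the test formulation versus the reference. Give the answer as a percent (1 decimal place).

F_rel = 111.7%

F_rel = (AUC_test/D_test) / (AUC_ref/D_ref)
      = (451.6/25) / (404.4/25)
      = 18.064 / 16.176 = 1.1167 = 111.67%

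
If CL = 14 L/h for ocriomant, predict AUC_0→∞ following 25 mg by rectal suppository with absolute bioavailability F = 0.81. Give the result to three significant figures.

AUC_0→∞ = F × Dose / CL
        = 0.81 × 25 / 14 = 1.44643 mg/L·h

AUC = 1.45 mg/L·h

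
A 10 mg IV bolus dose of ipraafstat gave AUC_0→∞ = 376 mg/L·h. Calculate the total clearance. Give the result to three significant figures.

CL = Dose_iv / AUC_0→∞
   = 10 / 376 = 0.0265957 L/h

CL = 0.0266 L/h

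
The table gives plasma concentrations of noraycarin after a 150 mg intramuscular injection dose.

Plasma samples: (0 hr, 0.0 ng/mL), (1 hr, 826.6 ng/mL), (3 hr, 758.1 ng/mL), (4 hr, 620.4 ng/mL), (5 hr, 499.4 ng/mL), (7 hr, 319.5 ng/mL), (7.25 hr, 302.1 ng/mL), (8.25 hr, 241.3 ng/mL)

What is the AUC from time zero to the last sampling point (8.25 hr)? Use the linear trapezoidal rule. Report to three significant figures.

Trapezoidal AUC_0→8.25:
  [0→1]: (0.0+826.6)/2 × 1 = 413.3
  [1→3]: (826.6+758.1)/2 × 2 = 1584.7
  [3→4]: (758.1+620.4)/2 × 1 = 689.25
  [4→5]: (620.4+499.4)/2 × 1 = 559.9
  [5→7]: (499.4+319.5)/2 × 2 = 818.9
  [7→7.25]: (319.5+302.1)/2 × 0.25 = 77.7
  [7.25→8.25]: (302.1+241.3)/2 × 1 = 271.7
  Sum = 4415.45 ng/mL·hr

AUC = 4420 ng/mL·hr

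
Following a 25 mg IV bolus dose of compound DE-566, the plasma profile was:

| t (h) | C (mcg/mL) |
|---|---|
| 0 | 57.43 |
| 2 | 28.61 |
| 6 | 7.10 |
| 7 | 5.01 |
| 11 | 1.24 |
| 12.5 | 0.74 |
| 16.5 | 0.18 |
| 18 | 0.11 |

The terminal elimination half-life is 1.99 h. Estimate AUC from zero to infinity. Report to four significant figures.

AUC = 179.9 mcg/mL·h

Trapezoidal AUC_0→18:
  [0→2]: (57.43+28.61)/2 × 2 = 86.04
  [2→6]: (28.61+7.10)/2 × 4 = 71.42
  [6→7]: (7.10+5.01)/2 × 1 = 6.055
  [7→11]: (5.01+1.24)/2 × 4 = 12.5
  [11→12.5]: (1.24+0.74)/2 × 1.5 = 1.485
  [12.5→16.5]: (0.74+0.18)/2 × 4 = 1.84
  [16.5→18]: (0.18+0.11)/2 × 1.5 = 0.2175
  Sum = 179.5575 mcg/mL·h
k_e = ln2 / t½ = 0.693147 / 1.99 = 0.3483 h^-1
Extrapolated tail: C_last / k_e = 0.11 / 0.3483 = 0.316
AUC_0→∞ = 179.5575 + 0.316 = 179.8735 mcg/mL·h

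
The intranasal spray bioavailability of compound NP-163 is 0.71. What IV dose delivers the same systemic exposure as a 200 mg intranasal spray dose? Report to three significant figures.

D_iv = 142 mg

Systemic exposure from an extravascular dose = F × D_ev, so the equivalent IV dose is F × D_ev.
D_iv = F × D_ev = 0.71 × 200 = 142 mg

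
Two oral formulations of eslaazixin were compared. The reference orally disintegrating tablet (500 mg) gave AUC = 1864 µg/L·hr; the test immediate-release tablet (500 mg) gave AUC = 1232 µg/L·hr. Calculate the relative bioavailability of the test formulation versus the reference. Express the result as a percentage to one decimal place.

F_rel = 66.1%

F_rel = (AUC_test/D_test) / (AUC_ref/D_ref)
      = (1232/500) / (1864/500)
      = 2.464 / 3.728 = 0.6609 = 66.09%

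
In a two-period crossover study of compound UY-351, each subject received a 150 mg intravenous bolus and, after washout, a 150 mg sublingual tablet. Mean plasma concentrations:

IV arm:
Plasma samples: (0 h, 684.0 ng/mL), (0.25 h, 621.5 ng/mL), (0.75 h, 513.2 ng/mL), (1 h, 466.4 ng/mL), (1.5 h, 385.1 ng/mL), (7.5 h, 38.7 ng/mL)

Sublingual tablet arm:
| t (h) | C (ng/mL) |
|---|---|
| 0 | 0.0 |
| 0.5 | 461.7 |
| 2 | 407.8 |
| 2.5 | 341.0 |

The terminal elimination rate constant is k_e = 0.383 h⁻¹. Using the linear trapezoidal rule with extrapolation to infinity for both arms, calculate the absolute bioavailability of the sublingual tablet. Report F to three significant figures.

Trapezoidal AUC_0→7.5 (IV):
  [0→0.25]: (684.0+621.5)/2 × 0.25 = 163.1875
  [0.25→0.75]: (621.5+513.2)/2 × 0.5 = 283.675
  [0.75→1]: (513.2+466.4)/2 × 0.25 = 122.45
  [1→1.5]: (466.4+385.1)/2 × 0.5 = 212.875
  [1.5→7.5]: (385.1+38.7)/2 × 6 = 1271.4
  Sum = 2053.5875 ng/mL·h
IV tail: 38.7/0.383 = 101.044; AUC_iv,0→∞ = 2053.5875 + 101.044 = 2154.6315 ng/mL·h
Trapezoidal AUC_0→2.5 (sublingual tablet):
  [0→0.5]: (0.0+461.7)/2 × 0.5 = 115.425
  [0.5→2]: (461.7+407.8)/2 × 1.5 = 652.125
  [2→2.5]: (407.8+341.0)/2 × 0.5 = 187.2
  Sum = 954.75 ng/mL·h
sublingual tablet tail: 341.0/0.383 = 890.339; AUC_ev,0→∞ = 954.75 + 890.339 = 1845.089 ng/mL·h
F = (AUC_ev/D_ev)/(AUC_iv/D_iv) = (1845.089/150)/(2154.6315/150) = 12.3006/14.36421 = 0.8563

F = 0.856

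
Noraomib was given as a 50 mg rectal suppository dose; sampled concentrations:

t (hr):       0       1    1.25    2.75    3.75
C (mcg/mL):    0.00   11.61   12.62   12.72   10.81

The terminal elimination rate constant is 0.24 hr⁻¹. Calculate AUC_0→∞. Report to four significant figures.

AUC = 84.65 mcg/mL·hr

Trapezoidal AUC_0→3.75:
  [0→1]: (0.00+11.61)/2 × 1 = 5.805
  [1→1.25]: (11.61+12.62)/2 × 0.25 = 3.02875
  [1.25→2.75]: (12.62+12.72)/2 × 1.5 = 19.005
  [2.75→3.75]: (12.72+10.81)/2 × 1 = 11.765
  Sum = 39.60375 mcg/mL·hr
Extrapolated tail: C_last / k_e = 10.81 / 0.24 = 45.042
AUC_0→∞ = 39.60375 + 45.042 = 84.64575 mcg/mL·hr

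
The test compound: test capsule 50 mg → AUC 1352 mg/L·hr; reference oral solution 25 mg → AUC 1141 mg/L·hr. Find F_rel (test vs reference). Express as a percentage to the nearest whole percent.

F_rel = 59%

F_rel = (AUC_test/D_test) / (AUC_ref/D_ref)
      = (1352/50) / (1141/25)
      = 27.04 / 45.64 = 0.5925 = 59.25%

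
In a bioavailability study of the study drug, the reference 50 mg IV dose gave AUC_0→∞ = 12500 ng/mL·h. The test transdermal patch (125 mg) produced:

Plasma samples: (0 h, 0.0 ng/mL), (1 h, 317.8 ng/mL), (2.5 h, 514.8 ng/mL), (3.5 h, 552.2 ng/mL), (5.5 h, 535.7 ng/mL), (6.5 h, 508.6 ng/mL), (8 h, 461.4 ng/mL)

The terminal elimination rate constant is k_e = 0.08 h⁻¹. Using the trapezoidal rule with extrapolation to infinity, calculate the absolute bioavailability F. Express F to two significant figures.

Trapezoidal AUC_0→8 (transdermal patch):
  [0→1]: (0.0+317.8)/2 × 1 = 158.9
  [1→2.5]: (317.8+514.8)/2 × 1.5 = 624.45
  [2.5→3.5]: (514.8+552.2)/2 × 1 = 533.5
  [3.5→5.5]: (552.2+535.7)/2 × 2 = 1087.9
  [5.5→6.5]: (535.7+508.6)/2 × 1 = 522.15
  [6.5→8]: (508.6+461.4)/2 × 1.5 = 727.5
  Sum = 3654.4 ng/mL·h
Tail: C_last/k_e = 461.4/0.08 = 5767.500
AUC_0→∞ (transdermal patch) = 3654.4 + 5767.500 = 9421.9 ng/mL·h
F = (AUC_ev/D_ev)/(AUC_iv/D_iv) = (9421.9/125)/(12500/50) = 75.3752/250 = 0.3015

F = 0.30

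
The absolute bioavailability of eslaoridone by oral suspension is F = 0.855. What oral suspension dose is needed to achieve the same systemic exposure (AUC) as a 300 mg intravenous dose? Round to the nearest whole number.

For equal systemic exposure: F × D_ev = D_iv
D_ev = D_iv / F = 300 / 0.855 = 350.877 mg

D_oral = 351 mg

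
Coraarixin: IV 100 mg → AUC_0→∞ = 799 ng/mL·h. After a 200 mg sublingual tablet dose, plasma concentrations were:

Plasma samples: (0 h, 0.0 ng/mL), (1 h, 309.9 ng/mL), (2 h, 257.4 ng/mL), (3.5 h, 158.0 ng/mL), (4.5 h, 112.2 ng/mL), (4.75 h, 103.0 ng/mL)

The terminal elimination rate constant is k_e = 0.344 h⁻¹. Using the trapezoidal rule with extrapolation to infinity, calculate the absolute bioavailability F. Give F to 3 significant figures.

Trapezoidal AUC_0→4.75 (sublingual tablet):
  [0→1]: (0.0+309.9)/2 × 1 = 154.95
  [1→2]: (309.9+257.4)/2 × 1 = 283.65
  [2→3.5]: (257.4+158.0)/2 × 1.5 = 311.55
  [3.5→4.5]: (158.0+112.2)/2 × 1 = 135.1
  [4.5→4.75]: (112.2+103.0)/2 × 0.25 = 26.9
  Sum = 912.15 ng/mL·h
Tail: C_last/k_e = 103.0/0.344 = 299.419
AUC_0→∞ (sublingual tablet) = 912.15 + 299.419 = 1211.569 ng/mL·h
F = (AUC_ev/D_ev)/(AUC_iv/D_iv) = (1211.569/200)/(799/100) = 6.057845/7.99 = 0.7582

F = 0.758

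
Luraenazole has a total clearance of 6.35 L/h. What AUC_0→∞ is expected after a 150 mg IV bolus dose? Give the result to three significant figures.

AUC = 23.6 mg/L·h

AUC_0→∞ = Dose_iv / CL
        = 150 / 6.35 = 23.622 mg/L·h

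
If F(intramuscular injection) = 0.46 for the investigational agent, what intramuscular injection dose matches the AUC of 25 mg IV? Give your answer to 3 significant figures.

D_intramuscular = 54.3 mg

For equal systemic exposure: F × D_ev = D_iv
D_ev = D_iv / F = 25 / 0.46 = 54.3478 mg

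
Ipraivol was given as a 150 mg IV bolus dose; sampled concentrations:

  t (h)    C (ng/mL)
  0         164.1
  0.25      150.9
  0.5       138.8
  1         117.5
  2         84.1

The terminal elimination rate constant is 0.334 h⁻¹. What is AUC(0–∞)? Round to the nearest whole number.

AUC = 492 ng/mL·h

Trapezoidal AUC_0→2:
  [0→0.25]: (164.1+150.9)/2 × 0.25 = 39.375
  [0.25→0.5]: (150.9+138.8)/2 × 0.25 = 36.2125
  [0.5→1]: (138.8+117.5)/2 × 0.5 = 64.075
  [1→2]: (117.5+84.1)/2 × 1 = 100.8
  Sum = 240.4625 ng/mL·h
Extrapolated tail: C_last / k_e = 84.1 / 0.334 = 251.796
AUC_0→∞ = 240.4625 + 251.796 = 492.2585 ng/mL·h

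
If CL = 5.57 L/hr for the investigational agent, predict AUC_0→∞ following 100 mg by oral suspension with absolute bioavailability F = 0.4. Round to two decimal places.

AUC_0→∞ = F × Dose / CL
        = 0.4 × 100 / 5.57 = 7.18133 mg/L·hr

AUC = 7.18 mg/L·hr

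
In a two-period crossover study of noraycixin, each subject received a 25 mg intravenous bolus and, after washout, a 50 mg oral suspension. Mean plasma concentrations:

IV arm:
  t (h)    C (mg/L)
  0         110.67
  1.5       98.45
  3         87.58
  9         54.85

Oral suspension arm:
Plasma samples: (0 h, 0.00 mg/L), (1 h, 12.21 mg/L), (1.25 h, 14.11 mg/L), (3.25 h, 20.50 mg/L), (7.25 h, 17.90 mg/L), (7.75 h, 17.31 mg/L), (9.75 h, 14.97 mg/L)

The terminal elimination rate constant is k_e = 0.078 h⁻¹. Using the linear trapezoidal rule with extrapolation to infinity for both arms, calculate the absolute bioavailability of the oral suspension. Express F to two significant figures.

F = 0.12

Trapezoidal AUC_0→9 (IV):
  [0→1.5]: (110.67+98.45)/2 × 1.5 = 156.84
  [1.5→3]: (98.45+87.58)/2 × 1.5 = 139.5225
  [3→9]: (87.58+54.85)/2 × 6 = 427.29
  Sum = 723.6525 mg/L·h
IV tail: 54.85/0.078 = 703.205; AUC_iv,0→∞ = 723.6525 + 703.205 = 1426.8575 mg/L·h
Trapezoidal AUC_0→9.75 (oral suspension):
  [0→1]: (0.00+12.21)/2 × 1 = 6.105
  [1→1.25]: (12.21+14.11)/2 × 0.25 = 3.29
  [1.25→3.25]: (14.11+20.50)/2 × 2 = 34.61
  [3.25→7.25]: (20.50+17.90)/2 × 4 = 76.8
  [7.25→7.75]: (17.90+17.31)/2 × 0.5 = 8.8025
  [7.75→9.75]: (17.31+14.97)/2 × 2 = 32.28
  Sum = 161.8875 mg/L·h
oral suspension tail: 14.97/0.078 = 191.923; AUC_ev,0→∞ = 161.8875 + 191.923 = 353.8105 mg/L·h
F = (AUC_ev/D_ev)/(AUC_iv/D_iv) = (353.8105/50)/(1426.8575/25) = 7.07621/57.0743 = 0.1240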